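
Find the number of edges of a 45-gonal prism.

135

A prism on an n-gon has two n-gon bases and n rectangular sides: V = 2·45 = 90, E = 3·45 = 135, F = 45 + 2 = 47.
Check: V − E + F = 90 − 135 + 47 = 2.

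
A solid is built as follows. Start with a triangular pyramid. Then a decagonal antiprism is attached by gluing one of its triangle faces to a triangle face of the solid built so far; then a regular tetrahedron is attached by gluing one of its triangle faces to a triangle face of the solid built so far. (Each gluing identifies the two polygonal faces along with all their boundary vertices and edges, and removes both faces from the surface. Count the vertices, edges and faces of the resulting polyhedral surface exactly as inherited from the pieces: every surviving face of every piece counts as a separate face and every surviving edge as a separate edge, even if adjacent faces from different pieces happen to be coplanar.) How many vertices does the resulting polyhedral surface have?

22

A triangular pyramid: V=4, E=6, F=4.
Attach a decagonal antiprism (V=20, E=40, F=22) along a 3-gon: merge 3 vertices and 3 edges, delete both glued faces → V=21, E=43, F=24.
Attach a regular tetrahedron (V=4, E=6, F=4) along a 3-gon: merge 3 vertices and 3 edges, delete both glued faces → V=22, E=46, F=26.
Check: V − E + F = 22 − 46 + 26 = 2.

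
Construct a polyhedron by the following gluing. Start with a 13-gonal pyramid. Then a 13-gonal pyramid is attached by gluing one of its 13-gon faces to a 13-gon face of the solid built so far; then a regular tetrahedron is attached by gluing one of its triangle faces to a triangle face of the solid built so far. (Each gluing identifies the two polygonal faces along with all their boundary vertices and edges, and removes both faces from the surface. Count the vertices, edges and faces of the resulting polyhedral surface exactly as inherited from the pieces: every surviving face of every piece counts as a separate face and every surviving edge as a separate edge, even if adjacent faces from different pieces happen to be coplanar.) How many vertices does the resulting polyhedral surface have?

16

A 13-gonal pyramid: V=14, E=26, F=14.
Attach a 13-gonal pyramid (V=14, E=26, F=14) along a 13-gon: merge 13 vertices and 13 edges, delete both glued faces → V=15, E=39, F=26.
Attach a regular tetrahedron (V=4, E=6, F=4) along a 3-gon: merge 3 vertices and 3 edges, delete both glued faces → V=16, E=42, F=28.
Check: V − E + F = 16 − 42 + 28 = 2.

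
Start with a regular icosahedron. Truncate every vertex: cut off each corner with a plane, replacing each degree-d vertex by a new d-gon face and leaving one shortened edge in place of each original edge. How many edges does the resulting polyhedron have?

90

The base solid has V = 12, E = 30, F = 20.
Truncation replaces each original edge-end by a new vertex, so V′ = 2E = 60.
Each original edge survives, and each old vertex of degree d contributes d new edges; summing degrees gives Σd = 2E, so E′ = E + 2E = 3E = 90.
Each original face survives and each original vertex becomes one new face: F′ = F + V = 32.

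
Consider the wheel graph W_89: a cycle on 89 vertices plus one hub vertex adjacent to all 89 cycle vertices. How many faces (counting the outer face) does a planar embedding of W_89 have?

90

W_89 has V = 89 + 1 = 90 vertices and E = 2·89 = 178 edges.
By Euler's formula F = 2 − V + E = 2 − 90 + 178 = 90.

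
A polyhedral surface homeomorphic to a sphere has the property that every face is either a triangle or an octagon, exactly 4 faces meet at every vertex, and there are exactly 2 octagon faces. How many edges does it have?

32

Let x be the number of triangles; then F = 2 + x.
Edge–face incidences: 2E = 8·2 + 3·x = 16 + 3x.
Every vertex has degree 4, so 4V = 2E.
Euler: V − E + F = 2 ⇒ (2E)/4 − E + (2 + x) = 2.
Multiply by 8: 2·(2E) − 4·(2E) + 8·(2 + x) = 16, i.e. 16 + 8x − 2·(16 + 3x) = 16.
Collecting terms: 2x − 16 = 16, so 2x = 32, so x = 16.
Then 2E = 16 + 3·16 = 64, so E = 32, V = 2E/4 = 16, F = 2 + 16 = 18.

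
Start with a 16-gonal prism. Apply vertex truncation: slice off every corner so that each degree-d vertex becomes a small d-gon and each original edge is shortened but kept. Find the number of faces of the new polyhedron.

50

The base solid has V = 32, E = 48, F = 18.
Truncation replaces each original edge-end by a new vertex, so V′ = 2E = 96.
Each original edge survives, and each old vertex of degree d contributes d new edges; summing degrees gives Σd = 2E, so E′ = E + 2E = 3E = 144.
Each original face survives and each original vertex becomes one new face: F′ = F + V = 50.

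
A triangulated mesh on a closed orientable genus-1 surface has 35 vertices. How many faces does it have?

χ = 2 − 2·1 = 0, and every face is a triangle so 3F = 2E.
V − E + F = 0 with E = 3F/2 gives 35 − (3/2 − 1)·F = 0, so F = 70 and E = 105.

70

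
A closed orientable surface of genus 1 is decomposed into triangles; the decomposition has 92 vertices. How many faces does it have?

χ = 2 − 2·1 = 0, and every face is a triangle so 3F = 2E.
V − E + F = 0 with E = 3F/2 gives 92 − (3/2 − 1)·F = 0, so F = 184 and E = 276.

184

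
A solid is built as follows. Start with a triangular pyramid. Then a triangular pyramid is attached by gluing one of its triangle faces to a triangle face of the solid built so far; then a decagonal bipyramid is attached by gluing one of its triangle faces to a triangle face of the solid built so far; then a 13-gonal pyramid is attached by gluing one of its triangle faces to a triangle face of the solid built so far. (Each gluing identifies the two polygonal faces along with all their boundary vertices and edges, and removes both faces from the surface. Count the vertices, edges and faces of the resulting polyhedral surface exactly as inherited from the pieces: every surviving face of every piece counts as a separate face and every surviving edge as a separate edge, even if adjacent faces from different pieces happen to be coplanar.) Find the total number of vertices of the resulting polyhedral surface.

25

A triangular pyramid: V=4, E=6, F=4.
Attach a triangular pyramid (V=4, E=6, F=4) along a 3-gon: merge 3 vertices and 3 edges, delete both glued faces → V=5, E=9, F=6.
Attach a decagonal bipyramid (V=12, E=30, F=20) along a 3-gon: merge 3 vertices and 3 edges, delete both glued faces → V=14, E=36, F=24.
Attach a 13-gonal pyramid (V=14, E=26, F=14) along a 3-gon: merge 3 vertices and 3 edges, delete both glued faces → V=25, E=59, F=36.
Check: V − E + F = 25 − 59 + 36 = 2.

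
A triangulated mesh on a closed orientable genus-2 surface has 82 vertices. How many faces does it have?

168

χ = 2 − 2·2 = -2, and every face is a triangle so 3F = 2E.
V − E + F = -2 with E = 3F/2 gives 82 − (3/2 − 1)·F = -2, so F = 168 and E = 252.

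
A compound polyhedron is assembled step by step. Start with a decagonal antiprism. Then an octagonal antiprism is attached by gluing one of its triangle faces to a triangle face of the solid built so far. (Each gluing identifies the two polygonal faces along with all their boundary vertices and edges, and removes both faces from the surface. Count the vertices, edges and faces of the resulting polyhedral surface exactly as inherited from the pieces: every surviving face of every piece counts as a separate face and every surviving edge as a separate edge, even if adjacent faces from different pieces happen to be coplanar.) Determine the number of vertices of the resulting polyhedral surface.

A decagonal antiprism: V=20, E=40, F=22.
Attach an octagonal antiprism (V=16, E=32, F=18) along a 3-gon: merge 3 vertices and 3 edges, delete both glued faces → V=33, E=69, F=38.
Check: V − E + F = 33 − 69 + 38 = 2.

33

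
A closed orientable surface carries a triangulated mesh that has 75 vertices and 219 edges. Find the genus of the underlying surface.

Every face is a triangle and each edge borders two faces, so 3F = 2·219, giving F = 146.
χ = V − E + F = 75 − 219 + 146 = 2.
For a closed orientable surface χ = 2 − 2g, so g = (2 − (2))/2 = 0.

0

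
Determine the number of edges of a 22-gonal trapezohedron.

88

The n-trapezohedron (dual of the n-antiprism) has V = 2·22 + 2 = 46, E = 4·22 = 88, F = 2·22 = 44.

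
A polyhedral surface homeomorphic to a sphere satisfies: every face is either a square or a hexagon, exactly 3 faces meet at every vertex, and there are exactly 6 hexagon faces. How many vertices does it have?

20

Let x be the number of squares; then F = 6 + x.
Edge–face incidences: 2E = 6·6 + 4·x = 36 + 4x.
Every vertex has degree 3, so 3V = 2E.
Euler: V − E + F = 2 ⇒ (2E)/3 − E + (6 + x) = 2.
Multiply by 6: 2·(2E) − 3·(2E) + 6·(6 + x) = 12, i.e. 36 + 6x − (36 + 4x) = 12.
Collecting terms: 2x = 12, so x = 6.
Then 2E = 36 + 4·6 = 60, so E = 30, V = 2E/3 = 20, F = 6 + 6 = 12.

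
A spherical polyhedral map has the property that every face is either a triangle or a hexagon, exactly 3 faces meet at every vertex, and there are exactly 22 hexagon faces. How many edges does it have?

72

Let x be the number of triangles; then F = 22 + x.
Edge–face incidences: 2E = 6·22 + 3·x = 132 + 3x.
Every vertex has degree 3, so 3V = 2E.
Euler: V − E + F = 2 ⇒ (2E)/3 − E + (22 + x) = 2.
Multiply by 6: 2·(2E) − 3·(2E) + 6·(22 + x) = 12, i.e. 132 + 6x − (132 + 3x) = 12.
Collecting terms: 3x = 12, so x = 4.
Then 2E = 132 + 3·4 = 144, so E = 72, V = 2E/3 = 48, F = 22 + 4 = 26.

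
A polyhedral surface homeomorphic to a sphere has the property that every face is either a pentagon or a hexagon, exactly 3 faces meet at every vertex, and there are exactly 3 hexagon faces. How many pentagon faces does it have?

Let x be the number of pentagons; then F = 3 + x.
Edge–face incidences: 2E = 6·3 + 5·x = 18 + 5x.
Every vertex has degree 3, so 3V = 2E.
Euler: V − E + F = 2 ⇒ (2E)/3 − E + (3 + x) = 2.
Multiply by 6: 2·(2E) − 3·(2E) + 6·(3 + x) = 12, i.e. 18 + 6x − (18 + 5x) = 12.
Collecting terms: x = 12.
Then 2E = 18 + 5·12 = 78, so E = 39, V = 2E/3 = 26, F = 3 + 12 = 15.

12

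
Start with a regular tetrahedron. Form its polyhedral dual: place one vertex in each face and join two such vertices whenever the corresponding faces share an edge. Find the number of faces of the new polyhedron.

The base solid has V = 4, E = 6, F = 4.
The dual swaps V and F and preserves E: V′ = F = 4, E′ = E = 6, F′ = V = 4.

4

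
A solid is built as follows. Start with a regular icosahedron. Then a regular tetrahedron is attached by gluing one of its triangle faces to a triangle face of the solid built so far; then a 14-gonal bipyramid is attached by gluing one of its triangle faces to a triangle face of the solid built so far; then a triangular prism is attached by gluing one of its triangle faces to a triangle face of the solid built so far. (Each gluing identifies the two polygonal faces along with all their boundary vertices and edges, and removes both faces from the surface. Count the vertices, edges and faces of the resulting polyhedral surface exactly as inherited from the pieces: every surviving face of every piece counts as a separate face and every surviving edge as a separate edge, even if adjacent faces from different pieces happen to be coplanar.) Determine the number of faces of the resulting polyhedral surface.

A regular icosahedron: V=12, E=30, F=20.
Attach a regular tetrahedron (V=4, E=6, F=4) along a 3-gon: merge 3 vertices and 3 edges, delete both glued faces → V=13, E=33, F=22.
Attach a 14-gonal bipyramid (V=16, E=42, F=28) along a 3-gon: merge 3 vertices and 3 edges, delete both glued faces → V=26, E=72, F=48.
Attach a triangular prism (V=6, E=9, F=5) along a 3-gon: merge 3 vertices and 3 edges, delete both glued faces → V=29, E=78, F=51.
Check: V − E + F = 29 − 78 + 51 = 2.

51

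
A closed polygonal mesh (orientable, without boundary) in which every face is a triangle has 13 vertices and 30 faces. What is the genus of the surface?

Every face is a triangle, so 2E = 3·30 = 90, giving E = 45.
χ = V − E + F = 13 − 45 + 30 = -2.
For a closed orientable surface χ = 2 − 2g, so g = (2 − (-2))/2 = 2.

2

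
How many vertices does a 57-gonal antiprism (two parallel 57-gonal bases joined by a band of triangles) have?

114

An antiprism on an n-gon has two n-gon caps and 2n triangles: V = 2·57 = 114, E = 4·57 = 228, F = 2·57 + 2 = 116.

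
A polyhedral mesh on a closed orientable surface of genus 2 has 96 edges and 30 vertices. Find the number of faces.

For a closed orientable surface of genus 2, χ = 2 − 2·2 = -2.
F = -2 − V + E = -2 − 30 + 96 = 64.

64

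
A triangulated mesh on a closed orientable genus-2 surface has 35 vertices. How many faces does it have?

74

χ = 2 − 2·2 = -2, and every face is a triangle so 3F = 2E.
V − E + F = -2 with E = 3F/2 gives 35 − (3/2 − 1)·F = -2, so F = 74 and E = 111.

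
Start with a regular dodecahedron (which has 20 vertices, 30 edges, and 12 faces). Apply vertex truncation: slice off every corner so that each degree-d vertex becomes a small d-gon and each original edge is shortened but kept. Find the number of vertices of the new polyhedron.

60

Truncation replaces each original edge-end by a new vertex, so V′ = 2E = 60.
Each original edge survives, and each old vertex of degree d contributes d new edges; summing degrees gives Σd = 2E, so E′ = E + 2E = 3E = 90.
Each original face survives and each original vertex becomes one new face: F′ = F + V = 32.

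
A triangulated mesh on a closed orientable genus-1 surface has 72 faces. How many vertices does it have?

36

χ = 2 − 2·1 = 0, and every face is a triangle so 3F = 2E.
E = 3·72/2 = 108. Then V = 0 + E − F = 0 + 108 − 72 = 36.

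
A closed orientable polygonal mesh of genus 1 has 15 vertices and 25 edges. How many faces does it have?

10

For a closed orientable surface of genus 1, χ = 2 − 2·1 = 0.
F = 0 − V + E = 0 − 15 + 25 = 10.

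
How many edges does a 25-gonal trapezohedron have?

The n-trapezohedron (dual of the n-antiprism) has V = 2·25 + 2 = 52, E = 4·25 = 100, F = 2·25 = 50.

100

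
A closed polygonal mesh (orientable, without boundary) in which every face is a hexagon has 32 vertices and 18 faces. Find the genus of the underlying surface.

Every face is a hexagon, so 2E = 6·18 = 108, giving E = 54.
χ = V − E + F = 32 − 54 + 18 = -4.
For a closed orientable surface χ = 2 − 2g, so g = (2 − (-4))/2 = 3.

3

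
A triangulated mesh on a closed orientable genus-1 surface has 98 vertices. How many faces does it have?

χ = 2 − 2·1 = 0, and every face is a triangle so 3F = 2E.
V − E + F = 0 with E = 3F/2 gives 98 − (3/2 − 1)·F = 0, so F = 196 and E = 294.

196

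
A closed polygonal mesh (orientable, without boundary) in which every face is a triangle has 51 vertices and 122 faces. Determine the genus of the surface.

Every face is a triangle, so 2E = 3·122 = 366, giving E = 183.
χ = V − E + F = 51 − 183 + 122 = -10.
For a closed orientable surface χ = 2 − 2g, so g = (2 − (-10))/2 = 6.

6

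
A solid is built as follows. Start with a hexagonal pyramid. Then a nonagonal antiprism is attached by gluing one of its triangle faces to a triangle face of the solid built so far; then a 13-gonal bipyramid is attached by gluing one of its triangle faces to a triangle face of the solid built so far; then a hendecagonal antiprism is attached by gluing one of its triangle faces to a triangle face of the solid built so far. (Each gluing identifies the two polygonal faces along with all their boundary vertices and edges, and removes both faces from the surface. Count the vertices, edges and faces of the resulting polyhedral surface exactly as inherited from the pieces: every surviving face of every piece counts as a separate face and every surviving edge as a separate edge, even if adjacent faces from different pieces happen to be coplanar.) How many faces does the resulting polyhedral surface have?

71

A hexagonal pyramid: V=7, E=12, F=7.
Attach a nonagonal antiprism (V=18, E=36, F=20) along a 3-gon: merge 3 vertices and 3 edges, delete both glued faces → V=22, E=45, F=25.
Attach a 13-gonal bipyramid (V=15, E=39, F=26) along a 3-gon: merge 3 vertices and 3 edges, delete both glued faces → V=34, E=81, F=49.
Attach a hendecagonal antiprism (V=22, E=44, F=24) along a 3-gon: merge 3 vertices and 3 edges, delete both glued faces → V=53, E=122, F=71.
Check: V − E + F = 53 − 122 + 71 = 2.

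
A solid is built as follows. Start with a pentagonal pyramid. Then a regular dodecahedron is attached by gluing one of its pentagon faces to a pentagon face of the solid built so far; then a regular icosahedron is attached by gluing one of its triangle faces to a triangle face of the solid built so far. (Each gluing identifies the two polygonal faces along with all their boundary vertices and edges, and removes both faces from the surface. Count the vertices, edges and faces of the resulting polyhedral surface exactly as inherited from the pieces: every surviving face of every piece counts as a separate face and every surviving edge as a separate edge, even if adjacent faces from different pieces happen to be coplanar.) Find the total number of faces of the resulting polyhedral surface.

34

A pentagonal pyramid: V=6, E=10, F=6.
Attach a regular dodecahedron (V=20, E=30, F=12) along a 5-gon: merge 5 vertices and 5 edges, delete both glued faces → V=21, E=35, F=16.
Attach a regular icosahedron (V=12, E=30, F=20) along a 3-gon: merge 3 vertices and 3 edges, delete both glued faces → V=30, E=62, F=34.
Check: V − E + F = 30 − 62 + 34 = 2.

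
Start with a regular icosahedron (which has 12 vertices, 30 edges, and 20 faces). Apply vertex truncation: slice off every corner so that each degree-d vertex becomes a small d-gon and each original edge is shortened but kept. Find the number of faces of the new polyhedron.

32

Truncation replaces each original edge-end by a new vertex, so V′ = 2E = 60.
Each original edge survives, and each old vertex of degree d contributes d new edges; summing degrees gives Σd = 2E, so E′ = E + 2E = 3E = 90.
Each original face survives and each original vertex becomes one new face: F′ = F + V = 32.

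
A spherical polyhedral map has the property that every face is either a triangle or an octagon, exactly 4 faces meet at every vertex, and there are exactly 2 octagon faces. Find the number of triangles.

Let x be the number of triangles; then F = 2 + x.
Edge–face incidences: 2E = 8·2 + 3·x = 16 + 3x.
Every vertex has degree 4, so 4V = 2E.
Euler: V − E + F = 2 ⇒ (2E)/4 − E + (2 + x) = 2.
Multiply by 8: 2·(2E) − 4·(2E) + 8·(2 + x) = 16, i.e. 16 + 8x − 2·(16 + 3x) = 16.
Collecting terms: 2x − 16 = 16, so 2x = 32, so x = 16.
Then 2E = 16 + 3·16 = 64, so E = 32, V = 2E/4 = 16, F = 2 + 16 = 18.

16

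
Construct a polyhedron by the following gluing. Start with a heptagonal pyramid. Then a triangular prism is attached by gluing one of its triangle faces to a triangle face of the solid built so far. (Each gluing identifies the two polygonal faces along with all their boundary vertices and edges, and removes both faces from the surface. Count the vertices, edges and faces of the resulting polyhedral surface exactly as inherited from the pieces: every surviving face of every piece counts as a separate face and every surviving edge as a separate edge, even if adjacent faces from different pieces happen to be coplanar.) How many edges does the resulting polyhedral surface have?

A heptagonal pyramid: V=8, E=14, F=8.
Attach a triangular prism (V=6, E=9, F=5) along a 3-gon: merge 3 vertices and 3 edges, delete both glued faces → V=11, E=20, F=11.
Check: V − E + F = 11 − 20 + 11 = 2.

20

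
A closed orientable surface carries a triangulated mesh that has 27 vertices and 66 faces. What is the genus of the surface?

Every face is a triangle, so 2E = 3·66 = 198, giving E = 99.
χ = V − E + F = 27 − 99 + 66 = -6.
For a closed orientable surface χ = 2 − 2g, so g = (2 − (-6))/2 = 4.

4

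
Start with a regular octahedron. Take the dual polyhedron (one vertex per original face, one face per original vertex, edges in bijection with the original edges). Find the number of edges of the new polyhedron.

The base solid has V = 6, E = 12, F = 8.
The dual swaps V and F and preserves E: V′ = F = 8, E′ = E = 12, F′ = V = 6.

12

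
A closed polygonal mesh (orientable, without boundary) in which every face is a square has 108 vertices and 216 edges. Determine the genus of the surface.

1

Every face is a square and each edge borders two faces, so 4F = 2·216, giving F = 108.
χ = V − E + F = 108 − 216 + 108 = 0.
For a closed orientable surface χ = 2 − 2g, so g = (2 − (0))/2 = 1.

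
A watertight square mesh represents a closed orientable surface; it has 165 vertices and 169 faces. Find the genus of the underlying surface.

Every face is a square, so 2E = 4·169 = 676, giving E = 338.
χ = V − E + F = 165 − 338 + 169 = -4.
For a closed orientable surface χ = 2 − 2g, so g = (2 − (-4))/2 = 3.

3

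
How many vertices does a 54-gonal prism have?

A prism on an n-gon has two n-gon bases and n rectangular sides: V = 2·54 = 108, E = 3·54 = 162, F = 54 + 2 = 56.

108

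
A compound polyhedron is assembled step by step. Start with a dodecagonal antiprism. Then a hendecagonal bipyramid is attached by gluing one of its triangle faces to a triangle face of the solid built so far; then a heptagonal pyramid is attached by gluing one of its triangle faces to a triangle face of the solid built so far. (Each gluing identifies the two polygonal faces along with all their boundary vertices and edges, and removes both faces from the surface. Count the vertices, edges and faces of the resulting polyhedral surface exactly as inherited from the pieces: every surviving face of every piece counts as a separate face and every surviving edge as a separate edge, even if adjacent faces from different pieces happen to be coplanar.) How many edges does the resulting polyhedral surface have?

A dodecagonal antiprism: V=24, E=48, F=26.
Attach a hendecagonal bipyramid (V=13, E=33, F=22) along a 3-gon: merge 3 vertices and 3 edges, delete both glued faces → V=34, E=78, F=46.
Attach a heptagonal pyramid (V=8, E=14, F=8) along a 3-gon: merge 3 vertices and 3 edges, delete both glued faces → V=39, E=89, F=52.
Check: V − E + F = 39 − 89 + 52 = 2.

89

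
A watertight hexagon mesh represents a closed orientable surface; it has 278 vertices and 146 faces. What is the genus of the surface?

Every face is a hexagon, so 2E = 6·146 = 876, giving E = 438.
χ = V − E + F = 278 − 438 + 146 = -14.
For a closed orientable surface χ = 2 − 2g, so g = (2 − (-14))/2 = 8.

8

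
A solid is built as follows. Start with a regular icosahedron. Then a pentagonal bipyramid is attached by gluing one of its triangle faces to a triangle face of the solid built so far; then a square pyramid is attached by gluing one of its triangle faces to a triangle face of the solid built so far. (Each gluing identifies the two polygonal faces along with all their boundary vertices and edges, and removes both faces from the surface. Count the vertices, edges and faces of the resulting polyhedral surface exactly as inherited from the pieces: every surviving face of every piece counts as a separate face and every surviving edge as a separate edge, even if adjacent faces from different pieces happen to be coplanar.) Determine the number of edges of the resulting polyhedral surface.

47

A regular icosahedron: V=12, E=30, F=20.
Attach a pentagonal bipyramid (V=7, E=15, F=10) along a 3-gon: merge 3 vertices and 3 edges, delete both glued faces → V=16, E=42, F=28.
Attach a square pyramid (V=5, E=8, F=5) along a 3-gon: merge 3 vertices and 3 edges, delete both glued faces → V=18, E=47, F=31.
Check: V − E + F = 18 − 47 + 31 = 2.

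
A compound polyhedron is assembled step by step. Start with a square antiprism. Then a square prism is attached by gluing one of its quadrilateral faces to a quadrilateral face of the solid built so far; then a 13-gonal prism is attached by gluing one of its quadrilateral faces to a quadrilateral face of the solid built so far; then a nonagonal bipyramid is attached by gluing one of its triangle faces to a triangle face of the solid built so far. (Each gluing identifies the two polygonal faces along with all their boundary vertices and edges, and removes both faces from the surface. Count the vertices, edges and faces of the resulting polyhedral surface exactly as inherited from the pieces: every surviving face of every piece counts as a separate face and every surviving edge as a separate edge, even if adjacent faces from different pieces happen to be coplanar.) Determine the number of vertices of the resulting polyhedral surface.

A square antiprism: V=8, E=16, F=10.
Attach a square prism (V=8, E=12, F=6) along a 4-gon: merge 4 vertices and 4 edges, delete both glued faces → V=12, E=24, F=14.
Attach a 13-gonal prism (V=26, E=39, F=15) along a 4-gon: merge 4 vertices and 4 edges, delete both glued faces → V=34, E=59, F=27.
Attach a nonagonal bipyramid (V=11, E=27, F=18) along a 3-gon: merge 3 vertices and 3 edges, delete both glued faces → V=42, E=83, F=43.
Check: V − E + F = 42 − 83 + 43 = 2.

42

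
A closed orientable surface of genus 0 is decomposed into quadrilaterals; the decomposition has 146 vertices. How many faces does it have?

144

χ = 2 − 2·0 = 2, and every face is a square so 4F = 2E.
V − E + F = 2 with E = 4F/2 gives 146 − (4/2 − 1)·F = 2, so F = 144 and E = 288.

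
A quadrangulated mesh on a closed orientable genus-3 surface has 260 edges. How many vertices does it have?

χ = 2 − 2·3 = -4, and every face is a square so 4F = 2E.
F = 2E/4 = 130. Then V = -4 + E − F = -4 + 260 − 130 = 126.

126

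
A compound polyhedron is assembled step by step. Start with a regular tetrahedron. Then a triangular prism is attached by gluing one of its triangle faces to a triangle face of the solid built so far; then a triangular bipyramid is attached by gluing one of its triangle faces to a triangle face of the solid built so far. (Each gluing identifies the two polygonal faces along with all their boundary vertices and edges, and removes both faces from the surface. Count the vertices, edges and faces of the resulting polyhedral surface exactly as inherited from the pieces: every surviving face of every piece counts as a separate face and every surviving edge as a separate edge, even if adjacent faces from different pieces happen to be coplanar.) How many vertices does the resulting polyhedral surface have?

9

A regular tetrahedron: V=4, E=6, F=4.
Attach a triangular prism (V=6, E=9, F=5) along a 3-gon: merge 3 vertices and 3 edges, delete both glued faces → V=7, E=12, F=7.
Attach a triangular bipyramid (V=5, E=9, F=6) along a 3-gon: merge 3 vertices and 3 edges, delete both glued faces → V=9, E=18, F=11.
Check: V − E + F = 9 − 18 + 11 = 2.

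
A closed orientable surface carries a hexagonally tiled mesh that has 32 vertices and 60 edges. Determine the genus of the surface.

5

Every face is a hexagon and each edge borders two faces, so 6F = 2·60, giving F = 20.
χ = V − E + F = 32 − 60 + 20 = -8.
For a closed orientable surface χ = 2 − 2g, so g = (2 − (-8))/2 = 5.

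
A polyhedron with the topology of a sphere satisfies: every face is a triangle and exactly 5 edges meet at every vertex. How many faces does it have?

20

Each face has 3 edges and each edge borders two faces, so 2E = 3F.
Each vertex has degree 5, so 5V = 2E and hence V = 3F/5.
Euler: V − E + F = 2 ⇒ (3F/5) − (3F/2) + F = 2.
Multiply by 10: (6 − 15 + 10)F = 20, i.e. 1F = 20.
So F = 20, E = 3·20/2 = 30, V = 3·20/5 = 12.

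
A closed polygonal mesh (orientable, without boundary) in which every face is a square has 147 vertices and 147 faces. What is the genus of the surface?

Every face is a square, so 2E = 4·147 = 588, giving E = 294.
χ = V − E + F = 147 − 294 + 147 = 0.
For a closed orientable surface χ = 2 − 2g, so g = (2 − (0))/2 = 1.

1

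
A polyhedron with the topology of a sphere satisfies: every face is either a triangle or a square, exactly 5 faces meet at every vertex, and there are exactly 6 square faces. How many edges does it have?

60

Let x be the number of triangles; then F = 6 + x.
Edge–face incidences: 2E = 4·6 + 3·x = 24 + 3x.
Every vertex has degree 5, so 5V = 2E.
Euler: V − E + F = 2 ⇒ (2E)/5 − E + (6 + x) = 2.
Multiply by 10: 2·(2E) − 5·(2E) + 10·(6 + x) = 20, i.e. 60 + 10x − 3·(24 + 3x) = 20.
Collecting terms: x − 12 = 20, so x = 32.
Then 2E = 24 + 3·32 = 120, so E = 60, V = 2E/5 = 24, F = 6 + 32 = 38.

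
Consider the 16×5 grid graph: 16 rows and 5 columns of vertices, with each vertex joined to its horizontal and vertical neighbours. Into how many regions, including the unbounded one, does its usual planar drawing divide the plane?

61

The grid has V = 16·5 = 80 vertices and E = 16·4 + 5·15 = 139 edges.
F = 2 − V + E = 2 − 80 + 139 = 61.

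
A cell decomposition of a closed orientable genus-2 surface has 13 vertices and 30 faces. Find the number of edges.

45

For a closed orientable surface of genus 2, χ = 2 − 2·2 = -2.
E = V + F − (-2) = 13 + 30 − (-2) = 45.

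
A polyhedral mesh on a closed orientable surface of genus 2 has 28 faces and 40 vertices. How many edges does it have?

70

For a closed orientable surface of genus 2, χ = 2 − 2·2 = -2.
E = V + F − (-2) = 40 + 28 − (-2) = 70.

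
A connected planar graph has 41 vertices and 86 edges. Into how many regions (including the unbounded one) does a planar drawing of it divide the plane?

47

Euler's formula for a connected plane graph: V − E + F = 2, so F = 2 − 41 + 86 = 47.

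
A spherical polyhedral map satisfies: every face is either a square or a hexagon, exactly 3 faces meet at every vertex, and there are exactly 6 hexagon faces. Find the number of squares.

6

Let x be the number of squares; then F = 6 + x.
Edge–face incidences: 2E = 6·6 + 4·x = 36 + 4x.
Every vertex has degree 3, so 3V = 2E.
Euler: V − E + F = 2 ⇒ (2E)/3 − E + (6 + x) = 2.
Multiply by 6: 2·(2E) − 3·(2E) + 6·(6 + x) = 12, i.e. 36 + 6x − (36 + 4x) = 12.
Collecting terms: 2x = 12, so x = 6.
Then 2E = 36 + 4·6 = 60, so E = 30, V = 2E/3 = 20, F = 6 + 6 = 12.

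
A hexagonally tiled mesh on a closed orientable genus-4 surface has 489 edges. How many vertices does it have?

320

χ = 2 − 2·4 = -6, and every face is a hexagon so 6F = 2E.
F = 2E/6 = 163. Then V = -6 + E − F = -6 + 489 − 163 = 320.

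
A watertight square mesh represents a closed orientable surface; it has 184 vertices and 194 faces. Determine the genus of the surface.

Every face is a square, so 2E = 4·194 = 776, giving E = 388.
χ = V − E + F = 184 − 388 + 194 = -10.
For a closed orientable surface χ = 2 − 2g, so g = (2 − (-10))/2 = 6.

6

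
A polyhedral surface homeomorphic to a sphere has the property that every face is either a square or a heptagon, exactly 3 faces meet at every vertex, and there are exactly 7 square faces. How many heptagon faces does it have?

Let x be the number of heptagons; then F = 7 + x.
Edge–face incidences: 2E = 4·7 + 7·x = 28 + 7x.
Every vertex has degree 3, so 3V = 2E.
Euler: V − E + F = 2 ⇒ (2E)/3 − E + (7 + x) = 2.
Multiply by 6: 2·(2E) − 3·(2E) + 6·(7 + x) = 12, i.e. 42 + 6x − (28 + 7x) = 12.
Collecting terms: −x + 14 = 12, so −x = −2, so x = 2.
Then 2E = 28 + 7·2 = 42, so E = 21, V = 2E/3 = 14, F = 7 + 2 = 9.

2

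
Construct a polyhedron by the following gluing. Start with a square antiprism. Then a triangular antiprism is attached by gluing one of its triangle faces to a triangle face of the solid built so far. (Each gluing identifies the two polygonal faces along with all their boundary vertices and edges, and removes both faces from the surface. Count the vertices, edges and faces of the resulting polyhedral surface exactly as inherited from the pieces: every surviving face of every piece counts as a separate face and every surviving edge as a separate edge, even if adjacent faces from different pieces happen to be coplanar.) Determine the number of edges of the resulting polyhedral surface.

25

A square antiprism: V=8, E=16, F=10.
Attach a triangular antiprism (V=6, E=12, F=8) along a 3-gon: merge 3 vertices and 3 edges, delete both glued faces → V=11, E=25, F=16.
Check: V − E + F = 11 − 25 + 16 = 2.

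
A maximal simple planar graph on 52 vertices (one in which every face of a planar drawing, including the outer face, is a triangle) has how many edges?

150

In a plane triangulation 3F = 2E and V − E + F = 2, so E = 3V − 6 = 3·52 − 6 = 150.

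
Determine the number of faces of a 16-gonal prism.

18

A prism on an n-gon has two n-gon bases and n rectangular sides: V = 2·16 = 32, E = 3·16 = 48, F = 16 + 2 = 18.
Check: V − E + F = 32 − 48 + 18 = 2.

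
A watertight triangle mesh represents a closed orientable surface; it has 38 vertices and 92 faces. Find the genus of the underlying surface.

5

Every face is a triangle, so 2E = 3·92 = 276, giving E = 138.
χ = V − E + F = 38 − 138 + 92 = -8.
For a closed orientable surface χ = 2 − 2g, so g = (2 − (-8))/2 = 5.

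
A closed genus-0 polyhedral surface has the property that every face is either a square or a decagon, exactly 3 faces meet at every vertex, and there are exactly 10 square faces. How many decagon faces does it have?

2

Let x be the number of decagons; then F = 10 + x.
Edge–face incidences: 2E = 4·10 + 10·x = 40 + 10x.
Every vertex has degree 3, so 3V = 2E.
Euler: V − E + F = 2 ⇒ (2E)/3 − E + (10 + x) = 2.
Multiply by 6: 2·(2E) − 3·(2E) + 6·(10 + x) = 12, i.e. 60 + 6x − (40 + 10x) = 12.
Collecting terms: −4x + 20 = 12, so −4x = −8, so x = 2.
Then 2E = 40 + 10·2 = 60, so E = 30, V = 2E/3 = 20, F = 10 + 2 = 12.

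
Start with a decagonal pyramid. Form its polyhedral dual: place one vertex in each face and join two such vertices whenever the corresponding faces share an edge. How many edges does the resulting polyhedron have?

The base solid has V = 11, E = 20, F = 11.
The dual swaps V and F and preserves E: V′ = F = 11, E′ = E = 20, F′ = V = 11.

20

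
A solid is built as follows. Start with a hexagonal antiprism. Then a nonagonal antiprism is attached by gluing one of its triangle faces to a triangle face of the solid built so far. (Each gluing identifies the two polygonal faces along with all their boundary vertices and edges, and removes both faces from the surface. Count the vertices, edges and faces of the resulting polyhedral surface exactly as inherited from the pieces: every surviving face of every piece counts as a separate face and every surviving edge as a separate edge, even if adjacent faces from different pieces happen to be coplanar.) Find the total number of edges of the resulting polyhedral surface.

57

A hexagonal antiprism: V=12, E=24, F=14.
Attach a nonagonal antiprism (V=18, E=36, F=20) along a 3-gon: merge 3 vertices and 3 edges, delete both glued faces → V=27, E=57, F=32.
Check: V − E + F = 27 − 57 + 32 = 2.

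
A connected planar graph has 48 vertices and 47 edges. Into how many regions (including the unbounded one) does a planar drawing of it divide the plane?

1

Euler's formula for a connected plane graph: V − E + F = 2, so F = 2 − 48 + 47 = 1.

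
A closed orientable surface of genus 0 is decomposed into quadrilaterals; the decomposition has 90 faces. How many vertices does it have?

92

χ = 2 − 2·0 = 2, and every face is a square so 4F = 2E.
E = 4·90/2 = 180. Then V = 2 + E − F = 2 + 180 − 90 = 92.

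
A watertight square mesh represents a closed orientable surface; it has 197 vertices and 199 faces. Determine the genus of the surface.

2

Every face is a square, so 2E = 4·199 = 796, giving E = 398.
χ = V − E + F = 197 − 398 + 199 = -2.
For a closed orientable surface χ = 2 − 2g, so g = (2 − (-2))/2 = 2.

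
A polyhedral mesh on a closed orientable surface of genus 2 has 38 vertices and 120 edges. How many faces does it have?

80

For a closed orientable surface of genus 2, χ = 2 − 2·2 = -2.
F = -2 − V + E = -2 − 38 + 120 = 80.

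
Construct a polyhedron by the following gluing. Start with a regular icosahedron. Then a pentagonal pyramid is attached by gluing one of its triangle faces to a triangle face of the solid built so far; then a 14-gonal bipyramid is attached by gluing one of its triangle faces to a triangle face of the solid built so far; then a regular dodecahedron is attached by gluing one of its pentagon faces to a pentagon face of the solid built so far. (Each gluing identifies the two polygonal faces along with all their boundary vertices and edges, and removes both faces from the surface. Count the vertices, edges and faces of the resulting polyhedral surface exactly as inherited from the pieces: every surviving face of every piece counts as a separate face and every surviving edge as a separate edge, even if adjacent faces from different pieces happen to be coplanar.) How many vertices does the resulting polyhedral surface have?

43

A regular icosahedron: V=12, E=30, F=20.
Attach a pentagonal pyramid (V=6, E=10, F=6) along a 3-gon: merge 3 vertices and 3 edges, delete both glued faces → V=15, E=37, F=24.
Attach a 14-gonal bipyramid (V=16, E=42, F=28) along a 3-gon: merge 3 vertices and 3 edges, delete both glued faces → V=28, E=76, F=50.
Attach a regular dodecahedron (V=20, E=30, F=12) along a 5-gon: merge 5 vertices and 5 edges, delete both glued faces → V=43, E=101, F=60.
Check: V − E + F = 43 − 101 + 60 = 2.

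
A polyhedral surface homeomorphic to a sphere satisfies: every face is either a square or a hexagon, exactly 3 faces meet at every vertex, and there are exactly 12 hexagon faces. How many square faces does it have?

Let x be the number of squares; then F = 12 + x.
Edge–face incidences: 2E = 6·12 + 4·x = 72 + 4x.
Every vertex has degree 3, so 3V = 2E.
Euler: V − E + F = 2 ⇒ (2E)/3 − E + (12 + x) = 2.
Multiply by 6: 2·(2E) − 3·(2E) + 6·(12 + x) = 12, i.e. 72 + 6x − (72 + 4x) = 12.
Collecting terms: 2x = 12, so x = 6.
Then 2E = 72 + 4·6 = 96, so E = 48, V = 2E/3 = 32, F = 12 + 6 = 18.

6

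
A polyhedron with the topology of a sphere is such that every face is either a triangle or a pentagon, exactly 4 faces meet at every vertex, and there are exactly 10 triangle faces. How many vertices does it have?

10

Let x be the number of pentagons; then F = 10 + x.
Edge–face incidences: 2E = 3·10 + 5·x = 30 + 5x.
Every vertex has degree 4, so 4V = 2E.
Euler: V − E + F = 2 ⇒ (2E)/4 − E + (10 + x) = 2.
Multiply by 8: 2·(2E) − 4·(2E) + 8·(10 + x) = 16, i.e. 80 + 8x − 2·(30 + 5x) = 16.
Collecting terms: −2x + 20 = 16, so −2x = −4, so x = 2.
Then 2E = 30 + 5·2 = 40, so E = 20, V = 2E/4 = 10, F = 10 + 2 = 12.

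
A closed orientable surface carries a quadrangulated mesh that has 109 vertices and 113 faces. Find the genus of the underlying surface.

Every face is a square, so 2E = 4·113 = 452, giving E = 226.
χ = V − E + F = 109 − 226 + 113 = -4.
For a closed orientable surface χ = 2 − 2g, so g = (2 − (-4))/2 = 3.

3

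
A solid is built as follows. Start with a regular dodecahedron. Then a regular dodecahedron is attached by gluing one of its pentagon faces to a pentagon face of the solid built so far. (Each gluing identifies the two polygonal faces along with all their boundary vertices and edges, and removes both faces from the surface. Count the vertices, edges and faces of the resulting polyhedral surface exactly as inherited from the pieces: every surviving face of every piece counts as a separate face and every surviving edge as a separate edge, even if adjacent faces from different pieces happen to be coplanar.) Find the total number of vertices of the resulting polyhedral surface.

35

A regular dodecahedron: V=20, E=30, F=12.
Attach a regular dodecahedron (V=20, E=30, F=12) along a 5-gon: merge 5 vertices and 5 edges, delete both glued faces → V=35, E=55, F=22.
Check: V − E + F = 35 − 55 + 22 = 2.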